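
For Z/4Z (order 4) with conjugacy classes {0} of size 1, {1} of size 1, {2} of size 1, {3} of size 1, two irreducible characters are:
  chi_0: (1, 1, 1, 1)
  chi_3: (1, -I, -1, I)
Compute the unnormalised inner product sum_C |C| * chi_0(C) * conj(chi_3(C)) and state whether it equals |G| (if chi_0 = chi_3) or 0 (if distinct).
Sum = 0; so <chi_0, chi_3> = 0 (distinct irreducibles are orthogonal).

Why: Compute term by term over conjugacy classes (|C| * chi_0(C) * conj(chi_3(C))):
  1*(1)*conj(1) + 1*(1)*conj(-I) + 1*(1)*conj(-1) + 1*(1)*conj(I)
  = (1) + (I) + (-1) + (-I)
  = 0.
(Exp terms are combined using exp(i*s)*conj(exp(i*t)) = exp(i*(s-t)), and sums of them are collapsed using the identity that for every m > 1 the m distinct m-th roots of unity sum to 0, e.g. 1 + exp(2*I*pi/3) + exp(-2*I*pi/3) = 0.)
Dividing by |G| = 4 gives 0/4 = 0, matching the row-orthogonality relation <chi_0, chi_3> = [chi_0 = chi_3].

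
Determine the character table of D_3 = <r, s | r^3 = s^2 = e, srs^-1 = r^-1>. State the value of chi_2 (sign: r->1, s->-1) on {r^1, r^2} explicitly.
Conjugacy classes: {e} of size 1, {r^1, r^2} of size 2, {s, sr, ..., sr^2} of size 3.
Character table:
  irrep \ class              {e} (size 1)  {r^1, r^2} (size 2)  {s, sr, ..., sr^2} (size 3)
  chi_1 (triv)               1             1                    1                          
  chi_2 (sign: r->1, s->-1)  1             1                    -1                         
  chi_3 (2d, j=1)            2             -1                   0                          

Spot check: chi_2 (sign: r->1, s->-1) on {r^1, r^2} = 1.

Argument: D_3 has order 2*3 = 6 with 3 conjugacy classes, hence 3 irreducibles. Sum of squared dims 1 + 1 + 4 = 6 = |G|. Linear characters come from the abelianisation; the 2-dimensional irreps have character r^k -> 2*cos(2*pi*j*k/3), reflections -> 0.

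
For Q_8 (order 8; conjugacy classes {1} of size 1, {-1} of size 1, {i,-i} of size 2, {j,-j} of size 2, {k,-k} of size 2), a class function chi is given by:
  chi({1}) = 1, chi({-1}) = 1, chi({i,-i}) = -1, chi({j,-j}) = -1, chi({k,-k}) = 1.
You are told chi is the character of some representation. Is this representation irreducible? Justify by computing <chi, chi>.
Irreducible: <chi, chi> = 1.

Solution. <chi, chi> = (1/|G|) sum_C |C| * |chi(C)|^2 = (1/8)[1*|1|^2 + 1*|1|^2 + 2*|-1|^2 + 2*|-1|^2 + 2*|1|^2]
  = (1/8)[(1) + (1) + (2) + (2) + (2)] = 8/8 = 1.
A character is irreducible iff <chi, chi> = 1, so this representation is irreducible.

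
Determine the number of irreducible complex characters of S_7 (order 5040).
15

Explanation: The number of irreducible complex representations of a finite group equals its number of conjugacy classes. Conjugacy classes in S_7 correspond to cycle types, i.e. partitions of 7; there are p(7) = 15 of them, so S_7 (order 5040) has exactly 15 irreducible complex representations.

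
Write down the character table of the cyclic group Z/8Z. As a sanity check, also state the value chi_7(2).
Character table of Z/8Z (irreps indexed chi_0,...,chi_7 with chi_k(m) = zeta_8^(k*m), zeta_8 = exp(2*pi*i/8)):
  irrep \ class  {0} (size 1)  {1} (size 1)    {2} (size 1)  {3} (size 1)    {4} (size 1)  {5} (size 1)    {6} (size 1)  {7} (size 1)  
  chi_0          1             1               1             1               1             1               1             1             
  chi_1          1             exp(I*pi/4)     I             exp(3*I*pi/4)   -1            exp(-3*I*pi/4)  -I            exp(-I*pi/4)  
  chi_2          1             I               -1            -I              1             I               -1            -I            
  chi_3          1             exp(3*I*pi/4)   -I            exp(I*pi/4)     -1            exp(-I*pi/4)    I             exp(-3*I*pi/4)
  chi_4          1             -1              1             -1              1             -1              1             -1            
  chi_5          1             exp(-3*I*pi/4)  I             exp(-I*pi/4)    -1            exp(I*pi/4)     -I            exp(3*I*pi/4) 
  chi_6          1             -I              -1            I               1             -I              -1            I             
  chi_7          1             exp(-I*pi/4)    -I            exp(-3*I*pi/4)  -1            exp(3*I*pi/4)   I             exp(I*pi/4)   

Spot check: chi_7(2) = zeta_8^(7*2) = zeta_8^14 = -I.

Why: Z/8Z is abelian, so all 8 irreducible complex representations are 1-dimensional. They are given by chi_k(m) = zeta_8^(k*m) for k = 0,...,7. Row orthogonality: sum_m chi_k(m) conj(chi_l(m)) = 8 * [k = l].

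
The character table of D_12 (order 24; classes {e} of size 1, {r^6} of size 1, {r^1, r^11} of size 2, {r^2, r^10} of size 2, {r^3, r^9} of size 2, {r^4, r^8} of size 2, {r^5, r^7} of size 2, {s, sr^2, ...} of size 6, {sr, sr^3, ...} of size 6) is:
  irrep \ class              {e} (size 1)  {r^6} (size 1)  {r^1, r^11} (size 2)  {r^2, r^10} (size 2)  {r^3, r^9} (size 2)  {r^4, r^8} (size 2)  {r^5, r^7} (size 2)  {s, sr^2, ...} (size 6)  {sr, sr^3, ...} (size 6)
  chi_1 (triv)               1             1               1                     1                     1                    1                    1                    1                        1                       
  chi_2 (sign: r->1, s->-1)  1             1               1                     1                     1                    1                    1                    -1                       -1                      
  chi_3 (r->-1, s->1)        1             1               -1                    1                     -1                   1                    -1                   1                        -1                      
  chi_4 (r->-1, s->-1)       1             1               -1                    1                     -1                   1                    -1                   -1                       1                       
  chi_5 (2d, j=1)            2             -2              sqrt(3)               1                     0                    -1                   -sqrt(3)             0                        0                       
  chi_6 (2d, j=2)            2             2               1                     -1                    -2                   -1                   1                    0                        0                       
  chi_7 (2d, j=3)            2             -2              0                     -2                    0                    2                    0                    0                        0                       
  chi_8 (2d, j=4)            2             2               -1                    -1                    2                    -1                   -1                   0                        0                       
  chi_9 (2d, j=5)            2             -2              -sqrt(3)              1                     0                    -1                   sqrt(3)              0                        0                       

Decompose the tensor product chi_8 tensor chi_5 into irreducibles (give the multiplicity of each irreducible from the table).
chi_8 tensor chi_5 = chi_7 + chi_9 (all other irreducibles have multiplicity 0).

Argument: The character of a tensor product is the pointwise product (chi_8 * chi_5)(C) = chi_8(C) * chi_5(C):
  {e}: (2)*(2), {r^6}: (2)*(-2), {r^1, r^11}: (-1)*(sqrt(3)), {r^2, r^10}: (-1)*(1), {r^3, r^9}: (2)*(0), {r^4, r^8}: (-1)*(-1), {r^5, r^7}: (-1)*(-sqrt(3)), {s, sr^2, ...}: (0)*(0), {sr, sr^3, ...}: (0)*(0)
so (chi_8 * chi_5) takes values
  {e} -> 4, {r^6} -> -4, {r^1, r^11} -> -sqrt(3), {r^2, r^10} -> -1, {r^3, r^9} -> 0, {r^4, r^8} -> 1, {r^5, r^7} -> sqrt(3), {s, sr^2, ...} -> 0, {sr, sr^3, ...} -> 0.
Now take the inner product of this character with each irreducible chi from the table, <chi_8*chi_5, chi> = (1/24) sum_C |C| (chi_8*chi_5)(C) conj(chi(C)):
  <chi_8*chi_5, chi_1> = (1/24)[1*(4)*conj(1) + 1*(-4)*conj(1) + 2*(-sqrt(3))*conj(1) + 2*(-1)*conj(1) + 2*(0)*conj(1) + 2*(1)*conj(1) + 2*(sqrt(3))*conj(1) + 6*(0)*conj(1) + 6*(0)*conj(1)]
      = (1/24)[(4) + (-4) + (-2*sqrt(3)) + (-2) + (0) + (2) + (2*sqrt(3)) + (0) + (0)] = 0/24 = 0
  <chi_8*chi_5, chi_2> = (1/24)[1*(4)*conj(1) + 1*(-4)*conj(1) + 2*(-sqrt(3))*conj(1) + 2*(-1)*conj(1) + 2*(0)*conj(1) + 2*(1)*conj(1) + 2*(sqrt(3))*conj(1) + 6*(0)*conj(-1) + 6*(0)*conj(-1)]
      = (1/24)[(4) + (-4) + (-2*sqrt(3)) + (-2) + (0) + (2) + (2*sqrt(3)) + (0) + (0)] = 0/24 = 0
  <chi_8*chi_5, chi_3> = (1/24)[1*(4)*conj(1) + 1*(-4)*conj(1) + 2*(-sqrt(3))*conj(-1) + 2*(-1)*conj(1) + 2*(0)*conj(-1) + 2*(1)*conj(1) + 2*(sqrt(3))*conj(-1) + 6*(0)*conj(1) + 6*(0)*conj(-1)]
      = (1/24)[(4) + (-4) + (2*sqrt(3)) + (-2) + (0) + (2) + (-2*sqrt(3)) + (0) + (0)] = 0/24 = 0
  <chi_8*chi_5, chi_4> = (1/24)[1*(4)*conj(1) + 1*(-4)*conj(1) + 2*(-sqrt(3))*conj(-1) + 2*(-1)*conj(1) + 2*(0)*conj(-1) + 2*(1)*conj(1) + 2*(sqrt(3))*conj(-1) + 6*(0)*conj(-1) + 6*(0)*conj(1)]
      = (1/24)[(4) + (-4) + (2*sqrt(3)) + (-2) + (0) + (2) + (-2*sqrt(3)) + (0) + (0)] = 0/24 = 0
  <chi_8*chi_5, chi_5> = (1/24)[1*(4)*conj(2) + 1*(-4)*conj(-2) + 2*(-sqrt(3))*conj(sqrt(3)) + 2*(-1)*conj(1) + 2*(0)*conj(0) + 2*(1)*conj(-1) + 2*(sqrt(3))*conj(-sqrt(3)) + 6*(0)*conj(0) + 6*(0)*conj(0)]
      = (1/24)[(8) + (8) + (-6) + (-2) + (0) + (-2) + (-6) + (0) + (0)] = 0/24 = 0
  <chi_8*chi_5, chi_6> = (1/24)[1*(4)*conj(2) + 1*(-4)*conj(2) + 2*(-sqrt(3))*conj(1) + 2*(-1)*conj(-1) + 2*(0)*conj(-2) + 2*(1)*conj(-1) + 2*(sqrt(3))*conj(1) + 6*(0)*conj(0) + 6*(0)*conj(0)]
      = (1/24)[(8) + (-8) + (-2*sqrt(3)) + (2) + (0) + (-2) + (2*sqrt(3)) + (0) + (0)] = 0/24 = 0
  <chi_8*chi_5, chi_7> = (1/24)[1*(4)*conj(2) + 1*(-4)*conj(-2) + 2*(-sqrt(3))*conj(0) + 2*(-1)*conj(-2) + 2*(0)*conj(0) + 2*(1)*conj(2) + 2*(sqrt(3))*conj(0) + 6*(0)*conj(0) + 6*(0)*conj(0)]
      = (1/24)[(8) + (8) + (0) + (4) + (0) + (4) + (0) + (0) + (0)] = 24/24 = 1
  <chi_8*chi_5, chi_8> = (1/24)[1*(4)*conj(2) + 1*(-4)*conj(2) + 2*(-sqrt(3))*conj(-1) + 2*(-1)*conj(-1) + 2*(0)*conj(2) + 2*(1)*conj(-1) + 2*(sqrt(3))*conj(-1) + 6*(0)*conj(0) + 6*(0)*conj(0)]
      = (1/24)[(8) + (-8) + (2*sqrt(3)) + (2) + (0) + (-2) + (-2*sqrt(3)) + (0) + (0)] = 0/24 = 0
  <chi_8*chi_5, chi_9> = (1/24)[1*(4)*conj(2) + 1*(-4)*conj(-2) + 2*(-sqrt(3))*conj(-sqrt(3)) + 2*(-1)*conj(1) + 2*(0)*conj(0) + 2*(1)*conj(-1) + 2*(sqrt(3))*conj(sqrt(3)) + 6*(0)*conj(0) + 6*(0)*conj(0)]
      = (1/24)[(8) + (8) + (6) + (-2) + (0) + (-2) + (6) + (0) + (0)] = 24/24 = 1
Hence the multiplicities are chi_7: 1, chi_9: 1. Dimension check: dim(chi_8)*dim(chi_5) = 2*2 = 4 and sum (mult * dim) = 1*2 + 1*2 = 4.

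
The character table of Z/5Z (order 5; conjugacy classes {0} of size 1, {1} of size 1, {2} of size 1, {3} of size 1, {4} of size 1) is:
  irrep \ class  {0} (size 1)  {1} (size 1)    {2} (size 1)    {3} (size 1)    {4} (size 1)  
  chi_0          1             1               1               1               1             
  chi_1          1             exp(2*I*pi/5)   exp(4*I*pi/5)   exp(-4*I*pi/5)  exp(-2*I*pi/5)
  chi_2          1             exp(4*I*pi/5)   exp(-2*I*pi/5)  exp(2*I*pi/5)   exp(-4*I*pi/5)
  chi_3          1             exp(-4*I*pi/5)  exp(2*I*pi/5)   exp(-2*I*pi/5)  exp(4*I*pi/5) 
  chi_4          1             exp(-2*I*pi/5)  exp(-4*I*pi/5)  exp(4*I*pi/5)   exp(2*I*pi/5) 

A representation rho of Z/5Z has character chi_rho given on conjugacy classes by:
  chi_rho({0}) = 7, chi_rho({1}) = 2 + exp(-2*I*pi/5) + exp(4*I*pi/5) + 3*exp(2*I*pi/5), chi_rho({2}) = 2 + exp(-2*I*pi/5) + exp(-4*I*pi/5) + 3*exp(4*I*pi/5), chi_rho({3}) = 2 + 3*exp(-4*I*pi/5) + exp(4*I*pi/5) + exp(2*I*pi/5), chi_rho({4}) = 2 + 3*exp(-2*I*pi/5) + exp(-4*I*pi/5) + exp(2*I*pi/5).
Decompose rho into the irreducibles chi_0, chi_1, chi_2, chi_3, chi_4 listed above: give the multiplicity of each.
Multiplicities: chi_0: 2, chi_1: 3, chi_2: 1, chi_3: 0, chi_4: 1.

Reasoning: Use <chi_rho, chi> = (1/|G|) sum_C |C| * chi_rho(C) * conj(chi(C)) with |G| = 5 for each irreducible chi in the table:
  <chi_rho, chi_0> = (1/5)[1*(7)*conj(1) + 1*(2 + exp(-2*I*pi/5) + exp(4*I*pi/5) + 3*exp(2*I*pi/5))*conj(1) + 1*(2 + exp(-2*I*pi/5) + exp(-4*I*pi/5) + 3*exp(4*I*pi/5))*conj(1) + 1*(2 + 3*exp(-4*I*pi/5) + exp(4*I*pi/5) + exp(2*I*pi/5))*conj(1) + 1*(2 + 3*exp(-2*I*pi/5) + exp(-4*I*pi/5) + exp(2*I*pi/5))*conj(1)]
      = (1/5)[(7) + (2 + exp(-2*I*pi/5) + exp(4*I*pi/5) + 3*exp(2*I*pi/5)) + (2 + exp(-2*I*pi/5) + exp(-4*I*pi/5) + 3*exp(4*I*pi/5)) + (2 + 3*exp(-4*I*pi/5) + exp(4*I*pi/5) + exp(2*I*pi/5)) + (2 + 3*exp(-2*I*pi/5) + exp(-4*I*pi/5) + exp(2*I*pi/5))] = 10/5 = 2
  <chi_rho, chi_1> = (1/5)[1*(7)*conj(1) + 1*(2 + exp(-2*I*pi/5) + exp(4*I*pi/5) + 3*exp(2*I*pi/5))*conj(exp(2*I*pi/5)) + 1*(2 + exp(-2*I*pi/5) + exp(-4*I*pi/5) + 3*exp(4*I*pi/5))*conj(exp(4*I*pi/5)) + 1*(2 + 3*exp(-4*I*pi/5) + exp(4*I*pi/5) + exp(2*I*pi/5))*conj(exp(-4*I*pi/5)) + 1*(2 + 3*exp(-2*I*pi/5) + exp(-4*I*pi/5) + exp(2*I*pi/5))*conj(exp(-2*I*pi/5))]
      = (1/5)[(7) + (3 + 2*exp(-2*I*pi/5) + exp(-4*I*pi/5) + exp(2*I*pi/5)) + (3 + 2*exp(-4*I*pi/5) + exp(4*I*pi/5) + exp(2*I*pi/5)) + (3 + exp(-2*I*pi/5) + exp(-4*I*pi/5) + 2*exp(4*I*pi/5)) + (3 + exp(-2*I*pi/5) + exp(4*I*pi/5) + 2*exp(2*I*pi/5))] = 15/5 = 3
  <chi_rho, chi_2> = (1/5)[1*(7)*conj(1) + 1*(2 + exp(-2*I*pi/5) + exp(4*I*pi/5) + 3*exp(2*I*pi/5))*conj(exp(4*I*pi/5)) + 1*(2 + exp(-2*I*pi/5) + exp(-4*I*pi/5) + 3*exp(4*I*pi/5))*conj(exp(-2*I*pi/5)) + 1*(2 + 3*exp(-4*I*pi/5) + exp(4*I*pi/5) + exp(2*I*pi/5))*conj(exp(2*I*pi/5)) + 1*(2 + 3*exp(-2*I*pi/5) + exp(-4*I*pi/5) + exp(2*I*pi/5))*conj(exp(-4*I*pi/5))]
      = (1/5)[(7) + (1 + 3*exp(-2*I*pi/5) + 2*exp(-4*I*pi/5) + exp(4*I*pi/5)) + (1 + 3*exp(-4*I*pi/5) + exp(-2*I*pi/5) + 2*exp(2*I*pi/5)) + (1 + 2*exp(-2*I*pi/5) + exp(2*I*pi/5) + 3*exp(4*I*pi/5)) + (1 + exp(-4*I*pi/5) + 2*exp(4*I*pi/5) + 3*exp(2*I*pi/5))] = 5/5 = 1
  <chi_rho, chi_3> = (1/5)[1*(7)*conj(1) + 1*(2 + exp(-2*I*pi/5) + exp(4*I*pi/5) + 3*exp(2*I*pi/5))*conj(exp(-4*I*pi/5)) + 1*(2 + exp(-2*I*pi/5) + exp(-4*I*pi/5) + 3*exp(4*I*pi/5))*conj(exp(2*I*pi/5)) + 1*(2 + 3*exp(-4*I*pi/5) + exp(4*I*pi/5) + exp(2*I*pi/5))*conj(exp(-2*I*pi/5)) + 1*(2 + 3*exp(-2*I*pi/5) + exp(-4*I*pi/5) + exp(2*I*pi/5))*conj(exp(4*I*pi/5))]
      = (1/5)[(7) + (3*exp(-4*I*pi/5) + exp(-2*I*pi/5) + exp(2*I*pi/5) + 2*exp(4*I*pi/5)) + (2*exp(-2*I*pi/5) + exp(-4*I*pi/5) + exp(4*I*pi/5) + 3*exp(2*I*pi/5)) + (3*exp(-2*I*pi/5) + exp(-4*I*pi/5) + exp(4*I*pi/5) + 2*exp(2*I*pi/5)) + (2*exp(-4*I*pi/5) + exp(-2*I*pi/5) + exp(2*I*pi/5) + 3*exp(4*I*pi/5))] = 0/5 = 0
  <chi_rho, chi_4> = (1/5)[1*(7)*conj(1) + 1*(2 + exp(-2*I*pi/5) + exp(4*I*pi/5) + 3*exp(2*I*pi/5))*conj(exp(-2*I*pi/5)) + 1*(2 + exp(-2*I*pi/5) + exp(-4*I*pi/5) + 3*exp(4*I*pi/5))*conj(exp(-4*I*pi/5)) + 1*(2 + 3*exp(-4*I*pi/5) + exp(4*I*pi/5) + exp(2*I*pi/5))*conj(exp(4*I*pi/5)) + 1*(2 + 3*exp(-2*I*pi/5) + exp(-4*I*pi/5) + exp(2*I*pi/5))*conj(exp(2*I*pi/5))]
      = (1/5)[(7) + (1 + exp(-4*I*pi/5) + 3*exp(4*I*pi/5) + 2*exp(2*I*pi/5)) + (1 + 3*exp(-2*I*pi/5) + exp(2*I*pi/5) + 2*exp(4*I*pi/5)) + (1 + 2*exp(-4*I*pi/5) + exp(-2*I*pi/5) + 3*exp(2*I*pi/5)) + (1 + 2*exp(-2*I*pi/5) + 3*exp(-4*I*pi/5) + exp(4*I*pi/5))] = 5/5 = 1
(Exp terms are combined using exp(i*s)*conj(exp(i*t)) = exp(i*(s-t)), and sums of them are collapsed using the identity that for every m > 1 the m distinct m-th roots of unity sum to 0, e.g. 1 + exp(2*I*pi/3) + exp(-2*I*pi/3) = 0.)
Dimension check: dim(rho) = sum (mult * dim) = 2*1 + 3*1 + 1*1 + 0*1 + 1*1 = 7 = chi_rho(e) = 7.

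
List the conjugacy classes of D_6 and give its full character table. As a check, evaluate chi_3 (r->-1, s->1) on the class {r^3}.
Conjugacy classes: {e} of size 1, {r^3} of size 1, {r^1, r^5} of size 2, {r^2, r^4} of size 2, {s, sr^2, ...} of size 3, {sr, sr^3, ...} of size 3.
Character table:
  irrep \ class              {e} (size 1)  {r^3} (size 1)  {r^1, r^5} (size 2)  {r^2, r^4} (size 2)  {s, sr^2, ...} (size 3)  {sr, sr^3, ...} (size 3)
  chi_1 (triv)               1             1               1                    1                    1                        1                       
  chi_2 (sign: r->1, s->-1)  1             1               1                    1                    -1                       -1                      
  chi_3 (r->-1, s->1)        1             -1              -1                   1                    1                        -1                      
  chi_4 (r->-1, s->-1)       1             -1              -1                   1                    -1                       1                       
  chi_5 (2d, j=1)            2             -2              1                    -1                   0                        0                       
  chi_6 (2d, j=2)            2             2               -1                   -1                   0                        0                       

Spot check: chi_3 (r->-1, s->1) on {r^3} = -1.

Justification: D_6 has order 2*6 = 12 with 6 conjugacy classes, hence 6 irreducibles. Sum of squared dims 1 + 1 + 1 + 1 + 4 + 4 = 12 = |G|. Linear characters come from the abelianisation; the 2-dimensional irreps have character r^k -> 2*cos(2*pi*j*k/6), reflections -> 0.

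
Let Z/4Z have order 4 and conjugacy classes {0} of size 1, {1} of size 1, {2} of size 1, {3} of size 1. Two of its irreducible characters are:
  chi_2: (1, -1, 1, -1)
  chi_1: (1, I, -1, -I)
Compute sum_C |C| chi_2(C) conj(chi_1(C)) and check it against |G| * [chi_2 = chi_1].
Sum = 0; so <chi_2, chi_1> = 0 (distinct irreducibles are orthogonal).

Working: Compute term by term over conjugacy classes (|C| * chi_2(C) * conj(chi_1(C))):
  1*(1)*conj(1) + 1*(-1)*conj(I) + 1*(1)*conj(-1) + 1*(-1)*conj(-I)
  = (1) + (I) + (-1) + (-I)
  = 0.
(Exp terms are combined using exp(i*s)*conj(exp(i*t)) = exp(i*(s-t)), and sums of them are collapsed using the identity that for every m > 1 the m distinct m-th roots of unity sum to 0, e.g. 1 + exp(2*I*pi/3) + exp(-2*I*pi/3) = 0.)
Dividing by |G| = 4 gives 0/4 = 0, matching the row-orthogonality relation <chi_2, chi_1> = [chi_2 = chi_1].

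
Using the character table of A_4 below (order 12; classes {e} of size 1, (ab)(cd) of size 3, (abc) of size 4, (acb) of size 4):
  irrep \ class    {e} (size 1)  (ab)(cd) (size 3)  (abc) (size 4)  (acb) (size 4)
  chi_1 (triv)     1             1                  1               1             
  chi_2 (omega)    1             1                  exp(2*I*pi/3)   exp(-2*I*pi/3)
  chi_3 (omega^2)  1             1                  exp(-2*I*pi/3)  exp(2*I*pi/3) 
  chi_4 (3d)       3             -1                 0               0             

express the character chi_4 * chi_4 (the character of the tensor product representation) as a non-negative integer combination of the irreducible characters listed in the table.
chi_4 tensor chi_4 = chi_1 + chi_2 + chi_3 + 2*chi_4 (all other irreducibles have multiplicity 0).

Derivation: The character of a tensor product is the pointwise product (chi_4 * chi_4)(C) = chi_4(C) * chi_4(C):
  {e}: (3)*(3), (ab)(cd): (-1)*(-1), (abc): (0)*(0), (acb): (0)*(0)
so (chi_4 * chi_4) takes values
  {e} -> 9, (ab)(cd) -> 1, (abc) -> 0, (acb) -> 0.
Now take the inner product of this character with each irreducible chi from the table, <chi_4*chi_4, chi> = (1/12) sum_C |C| (chi_4*chi_4)(C) conj(chi(C)):
  <chi_4*chi_4, chi_1> = (1/12)[1*(9)*conj(1) + 3*(1)*conj(1) + 4*(0)*conj(1) + 4*(0)*conj(1)]
      = (1/12)[(9) + (3) + (0) + (0)] = 12/12 = 1
  <chi_4*chi_4, chi_2> = (1/12)[1*(9)*conj(1) + 3*(1)*conj(1) + 4*(0)*conj(exp(2*I*pi/3)) + 4*(0)*conj(exp(-2*I*pi/3))]
      = (1/12)[(9) + (3) + (0) + (0)] = 12/12 = 1
  <chi_4*chi_4, chi_3> = (1/12)[1*(9)*conj(1) + 3*(1)*conj(1) + 4*(0)*conj(exp(-2*I*pi/3)) + 4*(0)*conj(exp(2*I*pi/3))]
      = (1/12)[(9) + (3) + (0) + (0)] = 12/12 = 1
  <chi_4*chi_4, chi_4> = (1/12)[1*(9)*conj(3) + 3*(1)*conj(-1) + 4*(0)*conj(0) + 4*(0)*conj(0)]
      = (1/12)[(27) + (-3) + (0) + (0)] = 24/12 = 2
(Exp terms are combined using exp(i*s)*conj(exp(i*t)) = exp(i*(s-t)), and sums of them are collapsed using the identity that for every m > 1 the m distinct m-th roots of unity sum to 0, e.g. 1 + exp(2*I*pi/3) + exp(-2*I*pi/3) = 0.)
Hence the multiplicities are chi_1: 1, chi_2: 1, chi_3: 1, chi_4: 2. Dimension check: dim(chi_4)*dim(chi_4) = 3*3 = 9 and sum (mult * dim) = 1*1 + 1*1 + 1*1 + 2*3 = 9.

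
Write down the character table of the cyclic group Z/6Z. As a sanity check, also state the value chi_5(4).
Character table of Z/6Z (irreps indexed chi_0,...,chi_5 with chi_k(m) = zeta_6^(k*m), zeta_6 = exp(2*pi*i/6)):
  irrep \ class  {0} (size 1)  {1} (size 1)    {2} (size 1)    {3} (size 1)  {4} (size 1)    {5} (size 1)  
  chi_0          1             1               1               1             1               1             
  chi_1          1             exp(I*pi/3)     exp(2*I*pi/3)   -1            exp(-2*I*pi/3)  exp(-I*pi/3)  
  chi_2          1             exp(2*I*pi/3)   exp(-2*I*pi/3)  1             exp(2*I*pi/3)   exp(-2*I*pi/3)
  chi_3          1             -1              1               -1            1               -1            
  chi_4          1             exp(-2*I*pi/3)  exp(2*I*pi/3)   1             exp(-2*I*pi/3)  exp(2*I*pi/3) 
  chi_5          1             exp(-I*pi/3)    exp(-2*I*pi/3)  -1            exp(2*I*pi/3)   exp(I*pi/3)   

Spot check: chi_5(4) = zeta_6^(5*4) = zeta_6^20 = exp(2*I*pi/3).

Working: Z/6Z is abelian, so all 6 irreducible complex representations are 1-dimensional. They are given by chi_k(m) = zeta_6^(k*m) for k = 0,...,5. Row orthogonality: sum_m chi_k(m) conj(chi_l(m)) = 6 * [k = l].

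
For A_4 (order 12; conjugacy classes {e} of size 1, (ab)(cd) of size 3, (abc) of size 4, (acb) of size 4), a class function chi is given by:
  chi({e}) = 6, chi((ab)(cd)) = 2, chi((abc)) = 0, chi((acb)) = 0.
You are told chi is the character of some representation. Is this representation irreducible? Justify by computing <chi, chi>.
Not irreducible (reducible): <chi, chi> = 4 > 1.

Explanation: <chi, chi> = (1/|G|) sum_C |C| * |chi(C)|^2 = (1/12)[1*|6|^2 + 3*|2|^2 + 4*|0|^2 + 4*|0|^2]
  = (1/12)[(36) + (12) + (0) + (0)] = 48/12 = 4.
(Exp terms are combined using exp(i*s)*conj(exp(i*t)) = exp(i*(s-t)), and sums of them are collapsed using the identity that for every m > 1 the m distinct m-th roots of unity sum to 0, e.g. 1 + exp(2*I*pi/3) + exp(-2*I*pi/3) = 0.)
A character is irreducible iff <chi, chi> = 1, so this representation is reducible.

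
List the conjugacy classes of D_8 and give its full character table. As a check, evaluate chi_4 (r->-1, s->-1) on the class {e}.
Conjugacy classes: {e} of size 1, {r^4} of size 1, {r^1, r^7} of size 2, {r^2, r^6} of size 2, {r^3, r^5} of size 2, {s, sr^2, ...} of size 4, {sr, sr^3, ...} of size 4.
Character table:
  irrep \ class              {e} (size 1)  {r^4} (size 1)  {r^1, r^7} (size 2)  {r^2, r^6} (size 2)  {r^3, r^5} (size 2)  {s, sr^2, ...} (size 4)  {sr, sr^3, ...} (size 4)
  chi_1 (triv)               1             1               1                    1                    1                    1                        1                       
  chi_2 (sign: r->1, s->-1)  1             1               1                    1                    1                    -1                       -1                      
  chi_3 (r->-1, s->1)        1             1               -1                   1                    -1                   1                        -1                      
  chi_4 (r->-1, s->-1)       1             1               -1                   1                    -1                   -1                       1                       
  chi_5 (2d, j=1)            2             -2              sqrt(2)              0                    -sqrt(2)             0                        0                       
  chi_6 (2d, j=2)            2             2               0                    -2                   0                    0                        0                       
  chi_7 (2d, j=3)            2             -2              -sqrt(2)             0                    sqrt(2)              0                        0                       

Spot check: chi_4 (r->-1, s->-1) on {e} = 1.

Details: D_8 has order 2*8 = 16 with 7 conjugacy classes, hence 7 irreducibles. Sum of squared dims 1 + 1 + 1 + 1 + 4 + 4 + 4 = 16 = |G|. Linear characters come from the abelianisation; the 2-dimensional irreps have character r^k -> 2*cos(2*pi*j*k/8), reflections -> 0.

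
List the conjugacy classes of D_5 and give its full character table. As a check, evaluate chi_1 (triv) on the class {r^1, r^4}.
Conjugacy classes: {e} of size 1, {r^1, r^4} of size 2, {r^2, r^3} of size 2, {s, sr, ..., sr^4} of size 5.
Character table:
  irrep \ class              {e} (size 1)  {r^1, r^4} (size 2)  {r^2, r^3} (size 2)  {s, sr, ..., sr^4} (size 5)
  chi_1 (triv)               1             1                    1                    1                          
  chi_2 (sign: r->1, s->-1)  1             1                    1                    -1                         
  chi_3 (2d, j=1)            2             -1/2 + sqrt(5)/2     -sqrt(5)/2 - 1/2     0                          
  chi_4 (2d, j=2)            2             -sqrt(5)/2 - 1/2     -1/2 + sqrt(5)/2     0                          

Spot check: chi_1 (triv) on {r^1, r^4} = 1.

Reasoning: D_5 has order 2*5 = 10 with 4 conjugacy classes, hence 4 irreducibles. Sum of squared dims 1 + 1 + 4 + 4 = 10 = |G|. Linear characters come from the abelianisation; the 2-dimensional irreps have character r^k -> 2*cos(2*pi*j*k/5), reflections -> 0.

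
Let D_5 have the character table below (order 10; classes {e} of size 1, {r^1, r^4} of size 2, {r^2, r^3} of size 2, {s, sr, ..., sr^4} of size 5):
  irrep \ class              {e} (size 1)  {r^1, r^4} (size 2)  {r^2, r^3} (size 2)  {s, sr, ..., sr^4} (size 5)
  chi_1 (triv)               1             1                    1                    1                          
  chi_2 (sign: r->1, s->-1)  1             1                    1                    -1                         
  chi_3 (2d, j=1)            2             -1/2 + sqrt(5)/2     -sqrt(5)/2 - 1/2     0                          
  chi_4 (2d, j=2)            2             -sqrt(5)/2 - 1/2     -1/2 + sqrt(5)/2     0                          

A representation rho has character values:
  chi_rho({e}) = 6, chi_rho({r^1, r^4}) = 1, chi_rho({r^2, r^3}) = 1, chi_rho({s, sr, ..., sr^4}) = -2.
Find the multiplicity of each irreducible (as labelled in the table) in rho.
Multiplicities: chi_1: 0, chi_2: 2, chi_3: 1, chi_4: 1.

Justification: Use <chi_rho, chi> = (1/|G|) sum_C |C| * chi_rho(C) * conj(chi(C)) with |G| = 10 for each irreducible chi in the table:
  <chi_rho, chi_1> = (1/10)[1*(6)*conj(1) + 2*(1)*conj(1) + 2*(1)*conj(1) + 5*(-2)*conj(1)]
      = (1/10)[(6) + (2) + (2) + (-10)] = 0/10 = 0
  <chi_rho, chi_2> = (1/10)[1*(6)*conj(1) + 2*(1)*conj(1) + 2*(1)*conj(1) + 5*(-2)*conj(-1)]
      = (1/10)[(6) + (2) + (2) + (10)] = 20/10 = 2
  <chi_rho, chi_3> = (1/10)[1*(6)*conj(2) + 2*(1)*conj(-1/2 + sqrt(5)/2) + 2*(1)*conj(-sqrt(5)/2 - 1/2) + 5*(-2)*conj(0)]
      = (1/10)[(12) + (-1 + sqrt(5)) + (-sqrt(5) - 1) + (0)] = 10/10 = 1
  <chi_rho, chi_4> = (1/10)[1*(6)*conj(2) + 2*(1)*conj(-sqrt(5)/2 - 1/2) + 2*(1)*conj(-1/2 + sqrt(5)/2) + 5*(-2)*conj(0)]
      = (1/10)[(12) + (-sqrt(5) - 1) + (-1 + sqrt(5)) + (0)] = 10/10 = 1
Dimension check: dim(rho) = sum (mult * dim) = 0*1 + 2*1 + 1*2 + 1*2 = 6 = chi_rho(e) = 6.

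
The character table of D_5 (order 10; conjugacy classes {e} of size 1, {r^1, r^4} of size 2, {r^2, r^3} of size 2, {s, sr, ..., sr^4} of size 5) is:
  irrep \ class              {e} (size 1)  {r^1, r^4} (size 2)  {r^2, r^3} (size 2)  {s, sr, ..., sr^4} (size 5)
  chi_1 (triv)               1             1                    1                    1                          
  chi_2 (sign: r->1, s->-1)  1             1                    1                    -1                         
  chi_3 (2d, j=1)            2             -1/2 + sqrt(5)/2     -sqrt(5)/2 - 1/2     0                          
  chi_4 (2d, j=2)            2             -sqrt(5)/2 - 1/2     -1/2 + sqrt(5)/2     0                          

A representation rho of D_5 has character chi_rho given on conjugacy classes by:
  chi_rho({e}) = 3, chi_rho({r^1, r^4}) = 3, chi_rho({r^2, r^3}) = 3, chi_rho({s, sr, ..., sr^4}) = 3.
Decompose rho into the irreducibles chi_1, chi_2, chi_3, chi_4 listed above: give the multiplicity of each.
Multiplicities: chi_1: 3, chi_2: 0, chi_3: 0, chi_4: 0.

Proof sketch: Use <chi_rho, chi> = (1/|G|) sum_C |C| * chi_rho(C) * conj(chi(C)) with |G| = 10 for each irreducible chi in the table:
  <chi_rho, chi_1> = (1/10)[1*(3)*conj(1) + 2*(3)*conj(1) + 2*(3)*conj(1) + 5*(3)*conj(1)]
      = (1/10)[(3) + (6) + (6) + (15)] = 30/10 = 3
  <chi_rho, chi_2> = (1/10)[1*(3)*conj(1) + 2*(3)*conj(1) + 2*(3)*conj(1) + 5*(3)*conj(-1)]
      = (1/10)[(3) + (6) + (6) + (-15)] = 0/10 = 0
  <chi_rho, chi_3> = (1/10)[1*(3)*conj(2) + 2*(3)*conj(-1/2 + sqrt(5)/2) + 2*(3)*conj(-sqrt(5)/2 - 1/2) + 5*(3)*conj(0)]
      = (1/10)[(6) + (-3 + 3*sqrt(5)) + (-3*sqrt(5) - 3) + (0)] = 0/10 = 0
  <chi_rho, chi_4> = (1/10)[1*(3)*conj(2) + 2*(3)*conj(-sqrt(5)/2 - 1/2) + 2*(3)*conj(-1/2 + sqrt(5)/2) + 5*(3)*conj(0)]
      = (1/10)[(6) + (-3*sqrt(5) - 3) + (-3 + 3*sqrt(5)) + (0)] = 0/10 = 0
Dimension check: dim(rho) = sum (mult * dim) = 3*1 + 0*1 + 0*2 + 0*2 = 3 = chi_rho(e) = 3.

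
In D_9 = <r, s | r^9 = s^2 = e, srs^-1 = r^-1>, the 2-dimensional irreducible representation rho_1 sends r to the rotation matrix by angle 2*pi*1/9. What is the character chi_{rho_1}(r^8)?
chi_{rho_1}(r^8) = 2*cos(2*pi*1*8/9) = 2*cos(2*pi/9)

Proof sketch: rho_1(r^8) is rotation by angle 2*pi*1*8/9, whose trace is 2*cos(2*pi*1*8/9) = 2*cos(2*pi/9).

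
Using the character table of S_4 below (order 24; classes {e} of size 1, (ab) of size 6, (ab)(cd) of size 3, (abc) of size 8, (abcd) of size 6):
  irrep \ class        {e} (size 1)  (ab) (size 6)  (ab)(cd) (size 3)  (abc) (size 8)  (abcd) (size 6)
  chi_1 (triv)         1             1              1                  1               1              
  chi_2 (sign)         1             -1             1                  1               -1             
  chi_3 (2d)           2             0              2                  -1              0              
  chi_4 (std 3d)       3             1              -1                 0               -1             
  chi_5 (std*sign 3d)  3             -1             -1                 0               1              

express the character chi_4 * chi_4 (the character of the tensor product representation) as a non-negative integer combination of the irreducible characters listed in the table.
chi_4 tensor chi_4 = chi_1 + chi_3 + chi_4 + chi_5 (all other irreducibles have multiplicity 0).

Working: The character of a tensor product is the pointwise product (chi_4 * chi_4)(C) = chi_4(C) * chi_4(C):
  {e}: (3)*(3), (ab): (1)*(1), (ab)(cd): (-1)*(-1), (abc): (0)*(0), (abcd): (-1)*(-1)
so (chi_4 * chi_4) takes values
  {e} -> 9, (ab) -> 1, (ab)(cd) -> 1, (abc) -> 0, (abcd) -> 1.
Now take the inner product of this character with each irreducible chi from the table, <chi_4*chi_4, chi> = (1/24) sum_C |C| (chi_4*chi_4)(C) conj(chi(C)):
  <chi_4*chi_4, chi_1> = (1/24)[1*(9)*conj(1) + 6*(1)*conj(1) + 3*(1)*conj(1) + 8*(0)*conj(1) + 6*(1)*conj(1)]
      = (1/24)[(9) + (6) + (3) + (0) + (6)] = 24/24 = 1
  <chi_4*chi_4, chi_2> = (1/24)[1*(9)*conj(1) + 6*(1)*conj(-1) + 3*(1)*conj(1) + 8*(0)*conj(1) + 6*(1)*conj(-1)]
      = (1/24)[(9) + (-6) + (3) + (0) + (-6)] = 0/24 = 0
  <chi_4*chi_4, chi_3> = (1/24)[1*(9)*conj(2) + 6*(1)*conj(0) + 3*(1)*conj(2) + 8*(0)*conj(-1) + 6*(1)*conj(0)]
      = (1/24)[(18) + (0) + (6) + (0) + (0)] = 24/24 = 1
  <chi_4*chi_4, chi_4> = (1/24)[1*(9)*conj(3) + 6*(1)*conj(1) + 3*(1)*conj(-1) + 8*(0)*conj(0) + 6*(1)*conj(-1)]
      = (1/24)[(27) + (6) + (-3) + (0) + (-6)] = 24/24 = 1
  <chi_4*chi_4, chi_5> = (1/24)[1*(9)*conj(3) + 6*(1)*conj(-1) + 3*(1)*conj(-1) + 8*(0)*conj(0) + 6*(1)*conj(1)]
      = (1/24)[(27) + (-6) + (-3) + (0) + (6)] = 24/24 = 1
Hence the multiplicities are chi_1: 1, chi_3: 1, chi_4: 1, chi_5: 1. Dimension check: dim(chi_4)*dim(chi_4) = 3*3 = 9 and sum (mult * dim) = 1*1 + 1*2 + 1*3 + 1*3 = 9.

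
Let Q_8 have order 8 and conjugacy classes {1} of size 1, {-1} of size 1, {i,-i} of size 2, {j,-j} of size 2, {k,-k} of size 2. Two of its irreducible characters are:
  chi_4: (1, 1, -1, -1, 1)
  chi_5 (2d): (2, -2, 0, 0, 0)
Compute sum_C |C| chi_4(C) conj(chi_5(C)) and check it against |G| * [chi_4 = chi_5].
Sum = 0; so <chi_4, chi_5> = 0 (distinct irreducibles are orthogonal).

Reasoning: Compute term by term over conjugacy classes (|C| * chi_4(C) * conj(chi_5(C))):
  1*(1)*conj(2) + 1*(1)*conj(-2) + 2*(-1)*conj(0) + 2*(-1)*conj(0) + 2*(1)*conj(0)
  = (2) + (-2) + (0) + (0) + (0)
  = 0.
Dividing by |G| = 8 gives 0/8 = 0, matching the row-orthogonality relation <chi_4, chi_5> = [chi_4 = chi_5].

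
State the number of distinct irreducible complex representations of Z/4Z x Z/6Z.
24

Explanation: The number of irreducible complex representations of a finite group equals its number of conjugacy classes. Z/4Z x Z/6Z is abelian of order 24, so every element is its own conjugacy class: 24 classes, so Z/4Z x Z/6Z (order 24) has exactly 24 irreducible complex representations.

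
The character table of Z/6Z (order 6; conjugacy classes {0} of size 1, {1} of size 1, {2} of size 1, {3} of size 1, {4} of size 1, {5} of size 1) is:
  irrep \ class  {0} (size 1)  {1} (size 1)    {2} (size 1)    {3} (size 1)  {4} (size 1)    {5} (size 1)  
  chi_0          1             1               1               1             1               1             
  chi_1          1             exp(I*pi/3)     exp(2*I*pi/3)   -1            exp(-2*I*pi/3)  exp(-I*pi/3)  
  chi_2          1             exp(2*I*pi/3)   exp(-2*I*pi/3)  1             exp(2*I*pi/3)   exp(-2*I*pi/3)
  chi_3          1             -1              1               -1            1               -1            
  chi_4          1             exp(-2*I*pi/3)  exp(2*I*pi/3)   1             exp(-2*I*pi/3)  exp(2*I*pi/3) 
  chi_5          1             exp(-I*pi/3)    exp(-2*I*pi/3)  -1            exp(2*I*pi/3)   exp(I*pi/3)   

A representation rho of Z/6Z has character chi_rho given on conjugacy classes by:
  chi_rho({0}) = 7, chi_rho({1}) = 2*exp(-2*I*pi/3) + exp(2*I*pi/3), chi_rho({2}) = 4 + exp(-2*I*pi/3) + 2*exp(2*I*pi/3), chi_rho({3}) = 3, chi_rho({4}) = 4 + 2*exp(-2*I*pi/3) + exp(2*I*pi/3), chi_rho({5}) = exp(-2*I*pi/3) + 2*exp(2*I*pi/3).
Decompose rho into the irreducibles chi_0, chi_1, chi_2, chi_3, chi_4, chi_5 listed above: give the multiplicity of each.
Multiplicities: chi_0: 2, chi_1: 0, chi_2: 1, chi_3: 2, chi_4: 2, chi_5: 0.

Working: Use <chi_rho, chi> = (1/|G|) sum_C |C| * chi_rho(C) * conj(chi(C)) with |G| = 6 for each irreducible chi in the table:
  <chi_rho, chi_0> = (1/6)[1*(7)*conj(1) + 1*(2*exp(-2*I*pi/3) + exp(2*I*pi/3))*conj(1) + 1*(4 + exp(-2*I*pi/3) + 2*exp(2*I*pi/3))*conj(1) + 1*(3)*conj(1) + 1*(4 + 2*exp(-2*I*pi/3) + exp(2*I*pi/3))*conj(1) + 1*(exp(-2*I*pi/3) + 2*exp(2*I*pi/3))*conj(1)]
      = (1/6)[(7) + (2*exp(-2*I*pi/3) + exp(2*I*pi/3)) + (4 + exp(-2*I*pi/3) + 2*exp(2*I*pi/3)) + (3) + (4 + 2*exp(-2*I*pi/3) + exp(2*I*pi/3)) + (exp(-2*I*pi/3) + 2*exp(2*I*pi/3))] = 12/6 = 2
  <chi_rho, chi_1> = (1/6)[1*(7)*conj(1) + 1*(2*exp(-2*I*pi/3) + exp(2*I*pi/3))*conj(exp(I*pi/3)) + 1*(4 + exp(-2*I*pi/3) + 2*exp(2*I*pi/3))*conj(exp(2*I*pi/3)) + 1*(3)*conj(-1) + 1*(4 + 2*exp(-2*I*pi/3) + exp(2*I*pi/3))*conj(exp(-2*I*pi/3)) + 1*(exp(-2*I*pi/3) + 2*exp(2*I*pi/3))*conj(exp(-I*pi/3))]
      = (1/6)[(7) + (-2 + exp(I*pi/3)) + (2 + 4*exp(-2*I*pi/3) + exp(2*I*pi/3)) + (-3) + (2 + exp(-2*I*pi/3) + 4*exp(2*I*pi/3)) + (-2 + exp(-I*pi/3))] = 0/6 = 0
  <chi_rho, chi_2> = (1/6)[1*(7)*conj(1) + 1*(2*exp(-2*I*pi/3) + exp(2*I*pi/3))*conj(exp(2*I*pi/3)) + 1*(4 + exp(-2*I*pi/3) + 2*exp(2*I*pi/3))*conj(exp(-2*I*pi/3)) + 1*(3)*conj(1) + 1*(4 + 2*exp(-2*I*pi/3) + exp(2*I*pi/3))*conj(exp(2*I*pi/3)) + 1*(exp(-2*I*pi/3) + 2*exp(2*I*pi/3))*conj(exp(-2*I*pi/3))]
      = (1/6)[(7) + (1 + 2*exp(2*I*pi/3)) + (1 + 2*exp(-2*I*pi/3) + 4*exp(2*I*pi/3)) + (3) + (1 + 4*exp(-2*I*pi/3) + 2*exp(2*I*pi/3)) + (1 + 2*exp(-2*I*pi/3))] = 6/6 = 1
  <chi_rho, chi_3> = (1/6)[1*(7)*conj(1) + 1*(2*exp(-2*I*pi/3) + exp(2*I*pi/3))*conj(-1) + 1*(4 + exp(-2*I*pi/3) + 2*exp(2*I*pi/3))*conj(1) + 1*(3)*conj(-1) + 1*(4 + 2*exp(-2*I*pi/3) + exp(2*I*pi/3))*conj(1) + 1*(exp(-2*I*pi/3) + 2*exp(2*I*pi/3))*conj(-1)]
      = (1/6)[(7) + (-exp(2*I*pi/3) - 2*exp(-2*I*pi/3)) + (4 + exp(-2*I*pi/3) + 2*exp(2*I*pi/3)) + (-3) + (4 + 2*exp(-2*I*pi/3) + exp(2*I*pi/3)) + (-2*exp(2*I*pi/3) - exp(-2*I*pi/3))] = 12/6 = 2
  <chi_rho, chi_4> = (1/6)[1*(7)*conj(1) + 1*(2*exp(-2*I*pi/3) + exp(2*I*pi/3))*conj(exp(-2*I*pi/3)) + 1*(4 + exp(-2*I*pi/3) + 2*exp(2*I*pi/3))*conj(exp(2*I*pi/3)) + 1*(3)*conj(1) + 1*(4 + 2*exp(-2*I*pi/3) + exp(2*I*pi/3))*conj(exp(-2*I*pi/3)) + 1*(exp(-2*I*pi/3) + 2*exp(2*I*pi/3))*conj(exp(2*I*pi/3))]
      = (1/6)[(7) + (2 + exp(-2*I*pi/3)) + (2 + 4*exp(-2*I*pi/3) + exp(2*I*pi/3)) + (3) + (2 + exp(-2*I*pi/3) + 4*exp(2*I*pi/3)) + (2 + exp(2*I*pi/3))] = 12/6 = 2
  <chi_rho, chi_5> = (1/6)[1*(7)*conj(1) + 1*(2*exp(-2*I*pi/3) + exp(2*I*pi/3))*conj(exp(-I*pi/3)) + 1*(4 + exp(-2*I*pi/3) + 2*exp(2*I*pi/3))*conj(exp(-2*I*pi/3)) + 1*(3)*conj(-1) + 1*(4 + 2*exp(-2*I*pi/3) + exp(2*I*pi/3))*conj(exp(2*I*pi/3)) + 1*(exp(-2*I*pi/3) + 2*exp(2*I*pi/3))*conj(exp(I*pi/3))]
      = (1/6)[(7) + (-1 + 2*exp(-I*pi/3)) + (1 + 2*exp(-2*I*pi/3) + 4*exp(2*I*pi/3)) + (-3) + (1 + 4*exp(-2*I*pi/3) + 2*exp(2*I*pi/3)) + (-1 + 2*exp(I*pi/3))] = 0/6 = 0
(Exp terms are combined using exp(i*s)*conj(exp(i*t)) = exp(i*(s-t)), and sums of them are collapsed using the identity that for every m > 1 the m distinct m-th roots of unity sum to 0, e.g. 1 + exp(2*I*pi/3) + exp(-2*I*pi/3) = 0.)
Dimension check: dim(rho) = sum (mult * dim) = 2*1 + 0*1 + 1*1 + 2*1 + 2*1 + 0*1 = 7 = chi_rho(e) = 7.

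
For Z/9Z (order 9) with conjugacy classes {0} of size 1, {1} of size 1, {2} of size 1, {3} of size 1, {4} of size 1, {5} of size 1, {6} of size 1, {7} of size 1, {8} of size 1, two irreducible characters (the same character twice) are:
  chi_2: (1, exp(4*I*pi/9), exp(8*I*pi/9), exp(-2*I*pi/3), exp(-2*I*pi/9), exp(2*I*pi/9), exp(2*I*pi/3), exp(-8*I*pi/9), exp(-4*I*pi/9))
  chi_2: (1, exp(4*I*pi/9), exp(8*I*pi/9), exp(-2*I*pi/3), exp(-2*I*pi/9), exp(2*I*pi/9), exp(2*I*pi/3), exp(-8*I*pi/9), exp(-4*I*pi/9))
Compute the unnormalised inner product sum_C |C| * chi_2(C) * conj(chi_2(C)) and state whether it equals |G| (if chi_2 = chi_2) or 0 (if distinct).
Sum = 9 = |G| = 9; so <chi_2, chi_2> = 1 (norm-1 confirms irreducibility).

Details: Compute term by term over conjugacy classes (|C| * chi_2(C) * conj(chi_2(C))):
  1*(1)*conj(1) + 1*(exp(4*I*pi/9))*conj(exp(4*I*pi/9)) + 1*(exp(8*I*pi/9))*conj(exp(8*I*pi/9)) + 1*(exp(-2*I*pi/3))*conj(exp(-2*I*pi/3)) + 1*(exp(-2*I*pi/9))*conj(exp(-2*I*pi/9)) + 1*(exp(2*I*pi/9))*conj(exp(2*I*pi/9)) + 1*(exp(2*I*pi/3))*conj(exp(2*I*pi/3)) + 1*(exp(-8*I*pi/9))*conj(exp(-8*I*pi/9)) + 1*(exp(-4*I*pi/9))*conj(exp(-4*I*pi/9))
  = (1) + (1) + (1) + (1) + (1) + (1) + (1) + (1) + (1)
  = 9.
(Exp terms are combined using exp(i*s)*conj(exp(i*t)) = exp(i*(s-t)), and sums of them are collapsed using the identity that for every m > 1 the m distinct m-th roots of unity sum to 0, e.g. 1 + exp(2*I*pi/3) + exp(-2*I*pi/3) = 0.)
Dividing by |G| = 9 gives 9/9 = 1, matching the row-orthogonality relation <chi_2, chi_2> = [chi_2 = chi_2].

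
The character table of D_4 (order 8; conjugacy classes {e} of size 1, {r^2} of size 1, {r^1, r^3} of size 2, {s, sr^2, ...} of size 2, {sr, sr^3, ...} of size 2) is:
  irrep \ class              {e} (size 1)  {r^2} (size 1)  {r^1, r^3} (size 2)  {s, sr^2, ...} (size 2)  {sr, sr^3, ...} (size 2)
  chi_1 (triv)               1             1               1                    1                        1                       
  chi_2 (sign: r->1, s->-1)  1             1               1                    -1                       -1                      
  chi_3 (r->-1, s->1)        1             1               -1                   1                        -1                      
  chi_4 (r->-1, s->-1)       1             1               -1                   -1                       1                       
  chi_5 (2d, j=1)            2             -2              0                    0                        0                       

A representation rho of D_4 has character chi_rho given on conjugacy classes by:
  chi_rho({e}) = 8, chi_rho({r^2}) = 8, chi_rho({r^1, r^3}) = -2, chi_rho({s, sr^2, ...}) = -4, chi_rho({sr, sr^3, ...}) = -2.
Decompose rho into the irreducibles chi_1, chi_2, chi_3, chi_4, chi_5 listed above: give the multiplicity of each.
Multiplicities: chi_1: 0, chi_2: 3, chi_3: 2, chi_4: 3, chi_5: 0.

Details: Use <chi_rho, chi> = (1/|G|) sum_C |C| * chi_rho(C) * conj(chi(C)) with |G| = 8 for each irreducible chi in the table:
  <chi_rho, chi_1> = (1/8)[1*(8)*conj(1) + 1*(8)*conj(1) + 2*(-2)*conj(1) + 2*(-4)*conj(1) + 2*(-2)*conj(1)]
      = (1/8)[(8) + (8) + (-4) + (-8) + (-4)] = 0/8 = 0
  <chi_rho, chi_2> = (1/8)[1*(8)*conj(1) + 1*(8)*conj(1) + 2*(-2)*conj(1) + 2*(-4)*conj(-1) + 2*(-2)*conj(-1)]
      = (1/8)[(8) + (8) + (-4) + (8) + (4)] = 24/8 = 3
  <chi_rho, chi_3> = (1/8)[1*(8)*conj(1) + 1*(8)*conj(1) + 2*(-2)*conj(-1) + 2*(-4)*conj(1) + 2*(-2)*conj(-1)]
      = (1/8)[(8) + (8) + (4) + (-8) + (4)] = 16/8 = 2
  <chi_rho, chi_4> = (1/8)[1*(8)*conj(1) + 1*(8)*conj(1) + 2*(-2)*conj(-1) + 2*(-4)*conj(-1) + 2*(-2)*conj(1)]
      = (1/8)[(8) + (8) + (4) + (8) + (-4)] = 24/8 = 3
  <chi_rho, chi_5> = (1/8)[1*(8)*conj(2) + 1*(8)*conj(-2) + 2*(-2)*conj(0) + 2*(-4)*conj(0) + 2*(-2)*conj(0)]
      = (1/8)[(16) + (-16) + (0) + (0) + (0)] = 0/8 = 0
Dimension check: dim(rho) = sum (mult * dim) = 0*1 + 3*1 + 2*1 + 3*1 + 0*2 = 8 = chi_rho(e) = 8.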